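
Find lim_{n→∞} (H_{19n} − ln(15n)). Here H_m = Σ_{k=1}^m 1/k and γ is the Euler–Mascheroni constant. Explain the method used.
lim = ln(19/15) + γ

By Euler-Maclaurin, H_m = ln m + γ + O(1/m). So
  H_{19n} − ln(15n) = ln(19n) + γ − ln(15n) + O(1/n)
                       = ln(19/15) + γ + O(1/n).
Hence the limit is ln(19/15) + γ.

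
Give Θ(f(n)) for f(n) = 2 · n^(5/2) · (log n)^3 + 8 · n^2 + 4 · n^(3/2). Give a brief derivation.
f(n) ∈ Θ(n^(5/2) · (log n)^3)

Compare the terms by growth order. For large n, n^a · (log n)^b dominates n^a' · (log n)^b' iff a > a', or (a = a' and b > b'). Ranking the 3 terms shows the dominant one is 2 · n^(5/2) · (log n)^3. Hence f(n) ∈ Θ(n^(5/2) · (log n)^3).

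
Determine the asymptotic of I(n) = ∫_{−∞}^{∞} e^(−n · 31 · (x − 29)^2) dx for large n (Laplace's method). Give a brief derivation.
I(n) = sqrt(π/(31n))

Here φ(x) = 31 · (x − 29)^2 has its unique minimum at x* = 29 with φ(x*) = 0 and φ''(x*) = 62. Laplace's method gives
  I(n) ~ e^(−n φ(x*)) · sqrt(2π / (n · φ''(x*))) = sqrt(2π / (62n)) = sqrt(π/(31n)).
This is exact: substituting u = (x − 29)·sqrt(31n) gives I(n) = (1/sqrt(31n)) ∫_{−∞}^{∞} e^(−u^2) du = sqrt(π/(31n)).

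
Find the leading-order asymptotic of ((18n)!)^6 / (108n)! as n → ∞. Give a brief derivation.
((18n)!)^6/(108n)! ~ ((2π·18n)^(5/2) / sqrt(6)) · 6^(−6·18n)  →  0

Write N = 18n. Stirling: N! ~ sqrt(2π N)(N/e)^N and (6N)! ~ sqrt(2π·6N)·(6N/e)^(6N).
  (N!)^6/(6N)! ~ (2π N)^(6/2) (N/e)^(6N) / [sqrt(2π·6N) (6N/e)^(6N)]
     = (2π N)^(6/2) / sqrt(2π·6N) · (N/(6N))^(6N)
     = (2π N)^((6−1)/2) / sqrt(6) · 6^(−6N).
Since 6^6 > 1, the factor 6^(−6N) decays exponentially, so the ratio → 0. Substituting N = 18n gives the stated form.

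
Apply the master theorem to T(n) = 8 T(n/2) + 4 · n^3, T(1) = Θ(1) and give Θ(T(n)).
T(n) = Θ(n^3 log n)

log_2 8 = 3, and f(n) = 4 · n^3 = Θ(n^(log_2 8)). This is Case 2 of the master theorem: T(n) = Θ(f(n) · log n) = Θ(n^3 log n).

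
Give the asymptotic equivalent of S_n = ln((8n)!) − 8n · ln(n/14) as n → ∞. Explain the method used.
S_n ~ 8n · (ln 112 − 1) + O(ln n)

Stirling: ln((8n)!) = 8n ln(8n) − 8n + O(ln n).
  S_n = 8n ln(8n) − 8n − 8n ln(n/14) + O(ln n)
      = 8n ln(8n) − 8n ln n + 8n ln 14 − 8n + O(ln n)
      = 8n ln 8 + 8n ln 14 − 8n + O(ln n)
      = 8n (ln 112 − 1) + O(ln n).
Numerically ln(112) − 1 ≈ 3.7185.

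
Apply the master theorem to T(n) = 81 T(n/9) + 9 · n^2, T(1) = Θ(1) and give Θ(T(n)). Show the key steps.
T(n) = Θ(n^2 log n)

log_9 81 = 2, and f(n) = 9 · n^2 = Θ(n^(log_9 81)). This is Case 2 of the master theorem: T(n) = Θ(f(n) · log n) = Θ(n^2 log n).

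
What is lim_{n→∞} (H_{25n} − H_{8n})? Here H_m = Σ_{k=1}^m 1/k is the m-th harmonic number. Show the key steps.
lim = ln(25/8)

Euler-Maclaurin gives H_m = ln m + γ + 1/(2m) + O(1/m^2). The γ and O(1/m) terms cancel in the difference:
  H_{25n} − H_{8n} = ln(25n) − ln(8n) + O(1/n) = ln(25/8) + O(1/n).
Hence the limit is ln(25/8).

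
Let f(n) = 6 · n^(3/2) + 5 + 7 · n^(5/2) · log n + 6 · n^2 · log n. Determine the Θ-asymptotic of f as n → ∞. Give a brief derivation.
f(n) ∈ Θ(n^(5/2) · log n)

Compare the terms by growth order. For large n, n^a · (log n)^b dominates n^a' · (log n)^b' iff a > a', or (a = a' and b > b'). Ranking the 4 terms shows the dominant one is 7 · n^(5/2) · log n. Hence f(n) ∈ Θ(n^(5/2) · log n).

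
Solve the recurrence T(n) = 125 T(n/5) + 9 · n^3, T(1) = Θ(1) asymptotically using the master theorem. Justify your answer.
T(n) = Θ(n^3 log n)

log_5 125 = 3, and f(n) = 9 · n^3 = Θ(n^(log_5 125)). This is Case 2 of the master theorem: T(n) = Θ(f(n) · log n) = Θ(n^3 log n).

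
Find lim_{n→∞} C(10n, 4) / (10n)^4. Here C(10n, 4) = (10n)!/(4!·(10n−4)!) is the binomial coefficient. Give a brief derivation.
lim = 1/4! = 1/24

With N = 10n → ∞: C(N, 4) / N^4 = [N(N−1)…(N−3)] / (4! · N^4) = (1/4!) · 1 · (1 − 1/(10n)) · (1 − 2/(10n)) · (1 − 3/(10n)). Each factor → 1 as N → ∞, so the limit is 1/4! = 1/24.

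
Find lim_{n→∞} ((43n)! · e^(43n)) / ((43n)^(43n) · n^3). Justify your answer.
lim = 0

Stirling: (43n)! ~ sqrt(2π·43n) · (43n/e)^(43n). Hence
  (43n)! · e^(43n) / (43n)^(43n) ~ sqrt(2π·43n).
Dividing by n^3: sqrt(2π·43n) / n^3 = sqrt(2π·43) · n^((1−6)/2), so the expression behaves like sqrt(2π·43) · n^((1−6)/2) → 0.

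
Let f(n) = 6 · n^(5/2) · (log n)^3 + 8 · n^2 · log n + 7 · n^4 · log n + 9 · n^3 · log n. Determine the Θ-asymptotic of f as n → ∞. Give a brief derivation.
f(n) ∈ Θ(n^4 · log n)

Compare the terms by growth order. For large n, n^a · (log n)^b dominates n^a' · (log n)^b' iff a > a', or (a = a' and b > b'). Ranking the 4 terms shows the dominant one is 7 · n^4 · log n. Hence f(n) ∈ Θ(n^4 · log n).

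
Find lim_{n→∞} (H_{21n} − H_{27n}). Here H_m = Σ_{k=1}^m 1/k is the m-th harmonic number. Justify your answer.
lim = ln(21/27) = ln(7/9)

Euler-Maclaurin gives H_m = ln m + γ + 1/(2m) + O(1/m^2). The γ and O(1/m) terms cancel in the difference:
  H_{21n} − H_{27n} = ln(21n) − ln(27n) + O(1/n) = ln(21/27) + O(1/n).
Hence the limit is ln(21/27) = ln(7/9).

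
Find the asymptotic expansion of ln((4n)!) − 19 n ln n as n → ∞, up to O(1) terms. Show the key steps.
ln((4n)!) − 19 n ln n = −15 n ln n + 4(ln 4 − 1) n + (1/2) ln(2π·4n) + O(1/n)

Stirling: ln((4n)!) = 4n ln(4n) − 4n + (1/2) ln(2π·4n) + O(1/n).
Expand 4n ln(4n) = 4n (ln n + ln 4) = 4n ln n + 4n ln 4.
Subtract 19n ln n: leading term is (4 − 19) n ln n = −15 n ln n. The next term is 4n ln 4 − 4n = 4(ln 4 − 1) n. Then the (1/2) ln(2π·4n) correction.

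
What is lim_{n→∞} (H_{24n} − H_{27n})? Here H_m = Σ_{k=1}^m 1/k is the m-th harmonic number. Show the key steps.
lim = ln(24/27) = ln(8/9)

Euler-Maclaurin gives H_m = ln m + γ + 1/(2m) + O(1/m^2). The γ and O(1/m) terms cancel in the difference:
  H_{24n} − H_{27n} = ln(24n) − ln(27n) + O(1/n) = ln(24/27) + O(1/n).
Hence the limit is ln(24/27) = ln(8/9).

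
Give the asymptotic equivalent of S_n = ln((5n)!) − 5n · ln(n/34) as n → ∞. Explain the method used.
S_n ~ 5n · (ln 170 − 1) + O(ln n)

Stirling: ln((5n)!) = 5n ln(5n) − 5n + O(ln n).
  S_n = 5n ln(5n) − 5n − 5n ln(n/34) + O(ln n)
      = 5n ln(5n) − 5n ln n + 5n ln 34 − 5n + O(ln n)
      = 5n ln 5 + 5n ln 34 − 5n + O(ln n)
      = 5n (ln 170 − 1) + O(ln n).
Numerically ln(170) − 1 ≈ 4.1358.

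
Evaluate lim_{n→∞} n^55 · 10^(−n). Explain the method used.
lim = 0

Exponentials with base > 1 dominate every fixed polynomial: for any fixed c, n^c / 10^n → 0 as n → ∞ (e.g. by the ratio test, or by writing 10^n = e^(n ln 10) and noting e^(n ln 10) / n^c → ∞). Hence n^55 · 10^(−n) = n^55 / 10^n → 0.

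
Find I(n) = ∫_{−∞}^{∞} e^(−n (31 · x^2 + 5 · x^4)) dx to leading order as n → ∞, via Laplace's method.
I(n) ~ sqrt(π/(31n))

φ(x) = 31 · x^2 + 5 · x^4 has its unique global minimum at x* = 0 (since φ'(x) = 62x + 20x^3 = 0 only at x = 0 for real x with both coefficients positive, and φ → ∞ as |x| → ∞). At x* = 0, φ(0) = 0 and φ''(0) = 62. Laplace's method then gives
  I(n) ~ sqrt(2π / (n · φ''(0))) · e^(−n φ(0)) = sqrt(2π / (62n)) = sqrt(π/(31n)).
The 5 · x^4 term contributes only at subleading order (an O(1/n) relative correction).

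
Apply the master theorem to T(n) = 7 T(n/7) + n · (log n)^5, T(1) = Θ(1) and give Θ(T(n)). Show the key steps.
T(n) = Θ(n · (log n)^6)

Here log_7 7 = 1 and f(n) = n · (log n)^5 = Θ(n^(log_7 7) · (log n)^5). This is the extended Case 2 of the master theorem (f matches the critical exponent up to log factors), giving T(n) = Θ(n^(log_7 7) · (log n)^(5+1)) = Θ(n · (log n)^6).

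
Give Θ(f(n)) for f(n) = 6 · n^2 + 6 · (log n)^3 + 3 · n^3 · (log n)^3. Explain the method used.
f(n) ∈ Θ(n^3 · (log n)^3)

Compare the terms by growth order. For large n, n^a · (log n)^b dominates n^a' · (log n)^b' iff a > a', or (a = a' and b > b'). Ranking the 3 terms shows the dominant one is 3 · n^3 · (log n)^3. Hence f(n) ∈ Θ(n^3 · (log n)^3).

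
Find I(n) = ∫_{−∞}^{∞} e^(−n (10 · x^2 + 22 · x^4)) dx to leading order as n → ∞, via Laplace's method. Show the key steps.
I(n) ~ sqrt(π/(10n))

φ(x) = 10 · x^2 + 22 · x^4 has its unique global minimum at x* = 0 (since φ'(x) = 20x + 88x^3 = 0 only at x = 0 for real x with both coefficients positive, and φ → ∞ as |x| → ∞). At x* = 0, φ(0) = 0 and φ''(0) = 20. Laplace's method then gives
  I(n) ~ sqrt(2π / (n · φ''(0))) · e^(−n φ(0)) = sqrt(2π / (20n)) = sqrt(π/(10n)).
The 22 · x^4 term contributes only at subleading order (an O(1/n) relative correction).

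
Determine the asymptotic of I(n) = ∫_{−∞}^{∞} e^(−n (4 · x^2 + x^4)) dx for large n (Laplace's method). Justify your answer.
I(n) ~ sqrt(π/(4n))

φ(x) = 4 · x^2 + x^4 has its unique global minimum at x* = 0 (since φ'(x) = 8x + 4x^3 = 0 only at x = 0 for real x with both coefficients positive, and φ → ∞ as |x| → ∞). At x* = 0, φ(0) = 0 and φ''(0) = 8. Laplace's method then gives
  I(n) ~ sqrt(2π / (n · φ''(0))) · e^(−n φ(0)) = sqrt(2π / (8n)) = sqrt(π/(4n)).
The x^4 term contributes only at subleading order (an O(1/n) relative correction).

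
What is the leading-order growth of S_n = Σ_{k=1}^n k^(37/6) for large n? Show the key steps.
S_n ~ (6/43) · n^(43/6)

Integral comparison: Σ_{k=1}^n k^(37/6) = ∫_0^n x^(37/6) dx + O(n^(37/6)). The integral is n^(1 + 37/6) / (1 + 37/6) = n^((37+6)/6) / ((37+6)/6) = (6/43) · n^(43/6).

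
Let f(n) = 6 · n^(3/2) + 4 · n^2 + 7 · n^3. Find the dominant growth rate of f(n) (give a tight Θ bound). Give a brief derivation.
f(n) ∈ Θ(n^3)

Compare the terms by growth order. For large n, n^a · (log n)^b dominates n^a' · (log n)^b' iff a > a', or (a = a' and b > b'). Ranking the 3 terms shows the dominant one is 7 · n^3. Hence f(n) ∈ Θ(n^3).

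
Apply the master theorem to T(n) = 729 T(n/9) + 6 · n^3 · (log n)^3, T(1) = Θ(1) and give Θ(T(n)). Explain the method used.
T(n) = Θ(n^3 · (log n)^4)

Here log_9 729 = 3 and f(n) = 6 · n^3 · (log n)^3 = Θ(n^(log_9 729) · (log n)^3). This is the extended Case 2 of the master theorem (f matches the critical exponent up to log factors), giving T(n) = Θ(n^(log_9 729) · (log n)^(3+1)) = Θ(n^3 · (log n)^4).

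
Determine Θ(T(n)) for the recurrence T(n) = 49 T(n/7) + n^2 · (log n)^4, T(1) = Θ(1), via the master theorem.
T(n) = Θ(n^2 · (log n)^5)

Here log_7 49 = 2 and f(n) = n^2 · (log n)^4 = Θ(n^(log_7 49) · (log n)^4). This is the extended Case 2 of the master theorem (f matches the critical exponent up to log factors), giving T(n) = Θ(n^(log_7 49) · (log n)^(4+1)) = Θ(n^2 · (log n)^5).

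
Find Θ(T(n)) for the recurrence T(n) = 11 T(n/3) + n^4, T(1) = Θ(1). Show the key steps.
T(n) = Θ(n^4)

log_3 11 ≈ 2.183. f(n) = n^4 dominates n^(log_3 11) since 4 > 2.183, and the regularity condition a·f(n/b) = 11·(n/3)^4 = (11/81)·n^4 ≤ c·f(n) holds with c = 11/81 ≈ 0.136 < 1. So this is Case 3: T(n) = Θ(f(n)) = Θ(n^4).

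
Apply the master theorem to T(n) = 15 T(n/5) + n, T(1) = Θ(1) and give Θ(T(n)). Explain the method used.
T(n) = Θ(n^(log_5 15))

Master theorem: compare f(n) = n to n^(log_5 15) where log_5 15 ≈ 1.683. Since 1 < log_5 15, we have f(n) = O(n^(log_5 15 − ε)) for some ε > 0 — Case 1. Hence T(n) = Θ(n^(log_5 15)).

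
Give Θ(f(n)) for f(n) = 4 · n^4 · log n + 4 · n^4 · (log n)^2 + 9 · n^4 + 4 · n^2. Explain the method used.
f(n) ∈ Θ(n^4 · (log n)^2)

Compare the terms by growth order. For large n, n^a · (log n)^b dominates n^a' · (log n)^b' iff a > a', or (a = a' and b > b'). Ranking the 4 terms shows the dominant one is 4 · n^4 · (log n)^2. Hence f(n) ∈ Θ(n^4 · (log n)^2).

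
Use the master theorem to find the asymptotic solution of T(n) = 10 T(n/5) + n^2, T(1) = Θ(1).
T(n) = Θ(n^2)

log_5 10 ≈ 1.431. f(n) = n^2 dominates n^(log_5 10) since 2 > 1.431, and the regularity condition a·f(n/b) = 10·(n/5)^2 = (10/25)·n^2 ≤ c·f(n) holds with c = 10/25 ≈ 0.4 < 1. So this is Case 3: T(n) = Θ(f(n)) = Θ(n^2).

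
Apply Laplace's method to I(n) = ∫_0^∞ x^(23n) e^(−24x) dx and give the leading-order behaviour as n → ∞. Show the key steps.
I(n) ~ (sqrt(2π·23n) / 24) · (23n/(24e))^(23n)

Write the integrand as exp(23n ln x − 24x) and set f(x) = 23n ln x − 24x. Then f'(x) = 23n/x − 24 = 0 at x* = 23n/24, and f''(x*) = −23n/x*^2 = −24^2/(23n). Laplace's method (interior maximum) gives
  I(n) ~ e^(f(x*)) · sqrt(2π / |f''(x*)|)
        = exp(23n ln(23n/24) − 23n) · sqrt(2π · 23n / 24^2)
        = (23n/24)^(23n) e^(−23n) · sqrt(2π·23n) / 24
        = (sqrt(2π·23n) / 24) · (23n/(24e))^(23n).
This matches Γ(23n+1)/24^(23n+1) with Stirling applied to Γ.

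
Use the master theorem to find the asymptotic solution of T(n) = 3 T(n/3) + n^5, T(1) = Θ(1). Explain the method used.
T(n) = Θ(n^5)

log_3 3 ≈ 1.000. f(n) = n^5 dominates n^(log_3 3) since 5 > 1.000, and the regularity condition a·f(n/b) = 3·(n/3)^5 = (3/243)·n^5 ≤ c·f(n) holds with c = 3/243 ≈ 0.0123 < 1. So this is Case 3: T(n) = Θ(f(n)) = Θ(n^5).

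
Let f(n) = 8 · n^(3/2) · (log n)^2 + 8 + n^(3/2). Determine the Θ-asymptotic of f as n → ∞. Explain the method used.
f(n) ∈ Θ(n^(3/2) · (log n)^2)

Compare the terms by growth order. For large n, n^a · (log n)^b dominates n^a' · (log n)^b' iff a > a', or (a = a' and b > b'). Ranking the 3 terms shows the dominant one is 8 · n^(3/2) · (log n)^2. Hence f(n) ∈ Θ(n^(3/2) · (log n)^2).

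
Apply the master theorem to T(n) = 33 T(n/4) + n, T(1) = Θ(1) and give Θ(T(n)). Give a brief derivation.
T(n) = Θ(n^(log_4 33))

Master theorem: compare f(n) = n to n^(log_4 33) where log_4 33 ≈ 2.522. Since 1 < log_4 33, we have f(n) = O(n^(log_4 33 − ε)) for some ε > 0 — Case 1. Hence T(n) = Θ(n^(log_4 33)).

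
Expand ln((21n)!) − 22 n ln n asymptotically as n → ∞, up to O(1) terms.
ln((21n)!) − 22 n ln n = −n ln n + 21(ln 21 − 1) n + (1/2) ln(2π·21n) + O(1/n)

Stirling: ln((21n)!) = 21n ln(21n) − 21n + (1/2) ln(2π·21n) + O(1/n).
Expand 21n ln(21n) = 21n (ln n + ln 21) = 21n ln n + 21n ln 21.
Subtract 22n ln n: leading term is (21 − 22) n ln n = −n ln n. The next term is 21n ln 21 − 21n = 21(ln 21 − 1) n. Then the (1/2) ln(2π·21n) correction.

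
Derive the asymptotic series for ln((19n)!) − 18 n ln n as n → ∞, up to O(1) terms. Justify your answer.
ln((19n)!) − 18 n ln n = n ln n + 19(ln 19 − 1) n + (1/2) ln(2π·19n) + O(1/n)

Stirling: ln((19n)!) = 19n ln(19n) − 19n + (1/2) ln(2π·19n) + O(1/n).
Expand 19n ln(19n) = 19n (ln n + ln 19) = 19n ln n + 19n ln 19.
Subtract 18n ln n: leading term is (19 − 18) n ln n = n ln n. The next term is 19n ln 19 − 19n = 19(ln 19 − 1) n. Then the (1/2) ln(2π·19n) correction.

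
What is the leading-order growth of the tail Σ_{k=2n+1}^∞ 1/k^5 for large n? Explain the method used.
Σ_{k>2n} 1/k^5 ~ 1/(4 · (2n)^4)

Compare to the integral: ∫_{2n}^∞ x^(−5) dx = [−x^(−4)/4]_{2n}^∞ = 1/((5−1)·(2n)^4). Euler-Maclaurin then gives
  Σ_{k>2n} 1/k^5 = ∫_{2n}^∞ dx/x^5 − 1/(2·(2n)^5) + O(1/(2n)^6).
(Equivalently this is ζ(5) − Σ_{k≤2n} 1/k^5.)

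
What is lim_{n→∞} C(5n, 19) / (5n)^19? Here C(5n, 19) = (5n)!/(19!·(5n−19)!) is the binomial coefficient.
lim = 1/19! = 1/121645100408832000

With N = 5n → ∞: C(N, 19) / N^19 = [N(N−1)…(N−18)] / (19! · N^19) = (1/19!) · 1 · (1 − 1/(5n)) · … · (1 − 18/(5n)). Each factor → 1 as N → ∞, so the limit is 1/19! = 1/121645100408832000.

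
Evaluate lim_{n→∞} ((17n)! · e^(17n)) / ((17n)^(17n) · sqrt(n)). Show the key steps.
lim = sqrt(2π·17)

Stirling: (17n)! ~ sqrt(2π·17n) · (17n/e)^(17n). Hence
  (17n)! · e^(17n) / (17n)^(17n) ~ sqrt(2π·17n).
Dividing by sqrt(n): sqrt(2π·17n) / sqrt(n) = sqrt(2π·17) · n^((1−1)/2), so the limit is sqrt(2π·17).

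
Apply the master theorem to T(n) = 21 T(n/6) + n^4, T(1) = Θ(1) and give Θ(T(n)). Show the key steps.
T(n) = Θ(n^4)

log_6 21 ≈ 1.699. f(n) = n^4 dominates n^(log_6 21) since 4 > 1.699, and the regularity condition a·f(n/b) = 21·(n/6)^4 = (21/1296)·n^4 ≤ c·f(n) holds with c = 21/1296 ≈ 0.0162 < 1. So this is Case 3: T(n) = Θ(f(n)) = Θ(n^4).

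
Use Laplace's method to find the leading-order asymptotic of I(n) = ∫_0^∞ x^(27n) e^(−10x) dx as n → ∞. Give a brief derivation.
I(n) ~ (sqrt(2π·27n) / 10) · (27n/(10e))^(27n)

Write the integrand as exp(27n ln x − 10x) and set f(x) = 27n ln x − 10x. Then f'(x) = 27n/x − 10 = 0 at x* = 27n/10, and f''(x*) = −27n/x*^2 = −10^2/(27n). Laplace's method (interior maximum) gives
  I(n) ~ e^(f(x*)) · sqrt(2π / |f''(x*)|)
        = exp(27n ln(27n/10) − 27n) · sqrt(2π · 27n / 10^2)
        = (27n/10)^(27n) e^(−27n) · sqrt(2π·27n) / 10
        = (sqrt(2π·27n) / 10) · (27n/(10e))^(27n).
This matches Γ(27n+1)/10^(27n+1) with Stirling applied to Γ.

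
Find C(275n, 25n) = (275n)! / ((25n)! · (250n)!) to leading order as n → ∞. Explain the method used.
C(275n, 25n) ~ (285311670611/10000000000)^(25n) · sqrt(11/(20π·25n))

Write N = 25n. Apply Stirling to each factorial:
  (11N)! ~ sqrt(2π·11N) · (11N/e)^(11N),
  N! ~ sqrt(2π N) · (N/e)^N,
  (10N)! ~ sqrt(2π·10N) · (10N/e)^(10N).
The exponential factors combine to (11N)^(11N) / (N^N · (10N)^(10N)) = 11^(11N)/10^(10N) = (11^11/10^10)^N = (285311670611/10000000000)^N.
The square-root prefactors combine to sqrt(2π·11N) / (sqrt(2π N)·sqrt(2π·10N)) = sqrt(11 / (2π·10·N)) = sqrt(11/(20π·25n)).
Substituting N = 25n: C(275n, 25n) ~ (285311670611/10000000000)^(25n) · sqrt(11/(20π·25n)).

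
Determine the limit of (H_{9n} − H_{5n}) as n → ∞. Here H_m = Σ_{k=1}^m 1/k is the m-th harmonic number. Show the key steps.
lim = ln(9/5)

Euler-Maclaurin gives H_m = ln m + γ + 1/(2m) + O(1/m^2). The γ and O(1/m) terms cancel in the difference:
  H_{9n} − H_{5n} = ln(9n) − ln(5n) + O(1/n) = ln(9/5) + O(1/n).
Hence the limit is ln(9/5).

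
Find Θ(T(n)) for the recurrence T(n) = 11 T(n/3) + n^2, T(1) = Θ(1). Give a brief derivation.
T(n) = Θ(n^(log_3 11))

Master theorem: compare f(n) = n^2 to n^(log_3 11) where log_3 11 ≈ 2.183. Since 2 < log_3 11, we have f(n) = O(n^(log_3 11 − ε)) for some ε > 0 — Case 1. Hence T(n) = Θ(n^(log_3 11)).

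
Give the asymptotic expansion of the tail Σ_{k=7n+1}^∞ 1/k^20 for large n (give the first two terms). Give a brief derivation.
Σ_{k>7n} 1/k^20 = 1/(19 · (7n)^19) − 1/(2 · (7n)^20) + O(1/(7n)^21)

Compare to the integral: ∫_{7n}^∞ x^(−20) dx = [−x^(−19)/19]_{7n}^∞ = 1/((20−1)·(7n)^19). The Euler-Maclaurin correction adds −f(7n)/2 = −1/(2·(7n)^20). Euler-Maclaurin then gives
  Σ_{k>7n} 1/k^20 = ∫_{7n}^∞ dx/x^20 − 1/(2·(7n)^20) + O(1/(7n)^21).
(Equivalently this is ζ(20) − Σ_{k≤7n} 1/k^20.)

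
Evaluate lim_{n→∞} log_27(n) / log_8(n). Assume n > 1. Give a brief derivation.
lim = ln(8) / ln(27) = log_27(8)

Change of base: log_27(n) = ln n / ln 27 and log_8(n) = ln n / ln 8. The ratio is (ln n / ln 27) · (ln 8 / ln n) = ln 8 / ln 27, a constant independent of n. So the limit is ln 8 / ln 27 = log_27(8).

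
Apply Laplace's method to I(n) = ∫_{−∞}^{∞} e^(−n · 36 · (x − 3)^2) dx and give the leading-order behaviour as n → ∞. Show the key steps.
I(n) = sqrt(π/(36n))

Here φ(x) = 36 · (x − 3)^2 has its unique minimum at x* = 3 with φ(x*) = 0 and φ''(x*) = 72. Laplace's method gives
  I(n) ~ e^(−n φ(x*)) · sqrt(2π / (n · φ''(x*))) = sqrt(2π / (72n)) = sqrt(π/(36n)).
This is exact: substituting u = (x − 3)·sqrt(36n) gives I(n) = (1/sqrt(36n)) ∫_{−∞}^{∞} e^(−u^2) du = sqrt(π/(36n)).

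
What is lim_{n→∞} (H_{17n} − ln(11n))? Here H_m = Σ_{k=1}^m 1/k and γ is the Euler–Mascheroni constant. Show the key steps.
lim = ln(17/11) + γ

By Euler-Maclaurin, H_m = ln m + γ + O(1/m). So
  H_{17n} − ln(11n) = ln(17n) + γ − ln(11n) + O(1/n)
                       = ln(17/11) + γ + O(1/n).
Hence the limit is ln(17/11) + γ.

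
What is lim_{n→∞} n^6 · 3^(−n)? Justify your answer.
lim = 0

Exponentials with base > 1 dominate every fixed polynomial: for any fixed c, n^c / 3^n → 0 as n → ∞ (e.g. by the ratio test, or by writing 3^n = e^(n ln 3) and noting e^(n ln 3) / n^c → ∞). Hence n^6 · 3^(−n) = n^6 / 3^n → 0.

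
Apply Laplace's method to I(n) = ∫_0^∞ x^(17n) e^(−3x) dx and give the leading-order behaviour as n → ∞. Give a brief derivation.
I(n) ~ (sqrt(2π·17n) / 3) · (17n/(3e))^(17n)

Write the integrand as exp(17n ln x − 3x) and set f(x) = 17n ln x − 3x. Then f'(x) = 17n/x − 3 = 0 at x* = 17n/3, and f''(x*) = −17n/x*^2 = −3^2/(17n). Laplace's method (interior maximum) gives
  I(n) ~ e^(f(x*)) · sqrt(2π / |f''(x*)|)
        = exp(17n ln(17n/3) − 17n) · sqrt(2π · 17n / 3^2)
        = (17n/3)^(17n) e^(−17n) · sqrt(2π·17n) / 3
        = (sqrt(2π·17n) / 3) · (17n/(3e))^(17n).
This matches Γ(17n+1)/3^(17n+1) with Stirling applied to Γ.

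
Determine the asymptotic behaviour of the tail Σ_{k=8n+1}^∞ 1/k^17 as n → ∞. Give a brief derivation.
Σ_{k>8n} 1/k^17 ~ 1/(16 · (8n)^16)

Compare to the integral: ∫_{8n}^∞ x^(−17) dx = [−x^(−16)/16]_{8n}^∞ = 1/((17−1)·(8n)^16). Euler-Maclaurin then gives
  Σ_{k>8n} 1/k^17 = ∫_{8n}^∞ dx/x^17 − 1/(2·(8n)^17) + O(1/(8n)^18).
(Equivalently this is ζ(17) − Σ_{k≤8n} 1/k^17.)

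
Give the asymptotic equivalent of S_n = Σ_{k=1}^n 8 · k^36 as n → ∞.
S_n ~ 8 · n^37 / 37

By integral comparison (Euler-Maclaurin), Σ_{k=1}^n 8 · k^36 = 8 · ∫_0^n x^36 dx + O(n^36) = 8 · n^37/37 + O(n^36). (Equivalently, Faulhaber's formula gives the same leading term.)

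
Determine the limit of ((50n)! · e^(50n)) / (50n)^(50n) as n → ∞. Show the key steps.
lim = ∞

Stirling: (50n)! ~ sqrt(2π·50n) · (50n/e)^(50n). Hence
  (50n)! · e^(50n) / (50n)^(50n) ~ sqrt(2π·50n) = sqrt(2π·50) · sqrt(n) → ∞.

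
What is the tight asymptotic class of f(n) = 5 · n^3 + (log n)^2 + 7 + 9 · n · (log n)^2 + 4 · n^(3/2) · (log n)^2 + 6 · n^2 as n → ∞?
f(n) ∈ Θ(n^3)

Compare the terms by growth order. For large n, n^a · (log n)^b dominates n^a' · (log n)^b' iff a > a', or (a = a' and b > b'). Ranking the 6 terms shows the dominant one is 5 · n^3. Hence f(n) ∈ Θ(n^3).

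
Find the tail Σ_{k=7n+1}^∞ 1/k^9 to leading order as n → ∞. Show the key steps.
Σ_{k>7n} 1/k^9 ~ 1/(8 · (7n)^8)

Compare to the integral: ∫_{7n}^∞ x^(−9) dx = [−x^(−8)/8]_{7n}^∞ = 1/((9−1)·(7n)^8). Euler-Maclaurin then gives
  Σ_{k>7n} 1/k^9 = ∫_{7n}^∞ dx/x^9 − 1/(2·(7n)^9) + O(1/(7n)^10).
(Equivalently this is ζ(9) − Σ_{k≤7n} 1/k^9.)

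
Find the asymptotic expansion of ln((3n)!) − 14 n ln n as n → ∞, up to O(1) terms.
ln((3n)!) − 14 n ln n = −11 n ln n + 3(ln 3 − 1) n + (1/2) ln(2π·3n) + O(1/n)

Stirling: ln((3n)!) = 3n ln(3n) − 3n + (1/2) ln(2π·3n) + O(1/n).
Expand 3n ln(3n) = 3n (ln n + ln 3) = 3n ln n + 3n ln 3.
Subtract 14n ln n: leading term is (3 − 14) n ln n = −11 n ln n. The next term is 3n ln 3 − 3n = 3(ln 3 − 1) n. Then the (1/2) ln(2π·3n) correction.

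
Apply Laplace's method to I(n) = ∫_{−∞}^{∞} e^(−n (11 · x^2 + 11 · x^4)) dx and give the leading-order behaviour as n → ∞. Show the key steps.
I(n) ~ sqrt(π/(11n))

φ(x) = 11 · x^2 + 11 · x^4 has its unique global minimum at x* = 0 (since φ'(x) = 22x + 44x^3 = 0 only at x = 0 for real x with both coefficients positive, and φ → ∞ as |x| → ∞). At x* = 0, φ(0) = 0 and φ''(0) = 22. Laplace's method then gives
  I(n) ~ sqrt(2π / (n · φ''(0))) · e^(−n φ(0)) = sqrt(2π / (22n)) = sqrt(π/(11n)).
The 11 · x^4 term contributes only at subleading order (an O(1/n) relative correction).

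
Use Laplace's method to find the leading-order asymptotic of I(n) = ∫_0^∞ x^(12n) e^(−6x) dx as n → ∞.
I(n) ~ (sqrt(2π·12n) / 6) · (12n/(6e))^(12n)

Write the integrand as exp(12n ln x − 6x) and set f(x) = 12n ln x − 6x. Then f'(x) = 12n/x − 6 = 0 at x* = 12n/6, and f''(x*) = −12n/x*^2 = −6^2/(12n). Laplace's method (interior maximum) gives
  I(n) ~ e^(f(x*)) · sqrt(2π / |f''(x*)|)
        = exp(12n ln(12n/6) − 12n) · sqrt(2π · 12n / 6^2)
        = (12n/6)^(12n) e^(−12n) · sqrt(2π·12n) / 6
        = (sqrt(2π·12n) / 6) · (12n/(6e))^(12n).
This matches Γ(12n+1)/6^(12n+1) with Stirling applied to Γ.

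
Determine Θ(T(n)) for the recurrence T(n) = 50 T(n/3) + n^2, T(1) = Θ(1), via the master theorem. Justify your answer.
T(n) = Θ(n^(log_3 50))

Master theorem: compare f(n) = n^2 to n^(log_3 50) where log_3 50 ≈ 3.561. Since 2 < log_3 50, we have f(n) = O(n^(log_3 50 − ε)) for some ε > 0 — Case 1. Hence T(n) = Θ(n^(log_3 50)).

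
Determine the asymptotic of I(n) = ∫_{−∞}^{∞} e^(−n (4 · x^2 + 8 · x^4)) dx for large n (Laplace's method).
I(n) ~ sqrt(π/(4n))

φ(x) = 4 · x^2 + 8 · x^4 has its unique global minimum at x* = 0 (since φ'(x) = 8x + 32x^3 = 0 only at x = 0 for real x with both coefficients positive, and φ → ∞ as |x| → ∞). At x* = 0, φ(0) = 0 and φ''(0) = 8. Laplace's method then gives
  I(n) ~ sqrt(2π / (n · φ''(0))) · e^(−n φ(0)) = sqrt(2π / (8n)) = sqrt(π/(4n)).
The 8 · x^4 term contributes only at subleading order (an O(1/n) relative correction).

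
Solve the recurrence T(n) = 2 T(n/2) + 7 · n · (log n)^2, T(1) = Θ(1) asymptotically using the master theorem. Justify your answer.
T(n) = Θ(n · (log n)^3)

Here log_2 2 = 1 and f(n) = 7 · n · (log n)^2 = Θ(n^(log_2 2) · (log n)^2). This is the extended Case 2 of the master theorem (f matches the critical exponent up to log factors), giving T(n) = Θ(n^(log_2 2) · (log n)^(2+1)) = Θ(n · (log n)^3).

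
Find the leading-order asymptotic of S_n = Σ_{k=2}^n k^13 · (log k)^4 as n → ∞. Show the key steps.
S_n ~ n^14 · (log n)^4 / 14

By integral comparison, S_n = ∫_1^n x^13 · (log x)^4 dx + O(n^13 · (log n)^4). For the integral, the leading term of ∫_1^n x^13 (log x)^4 dx is n^14/14 · (log n)^4 (by repeated integration by parts; each step lowers the log-exponent and produces a relatively O(1/log n) correction). Hence S_n ~ n^14 · (log n)^4 / 14.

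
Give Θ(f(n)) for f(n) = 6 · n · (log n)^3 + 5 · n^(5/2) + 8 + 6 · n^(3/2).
f(n) ∈ Θ(n^(5/2))

Compare the terms by growth order. For large n, n^a · (log n)^b dominates n^a' · (log n)^b' iff a > a', or (a = a' and b > b'). Ranking the 4 terms shows the dominant one is 5 · n^(5/2). Hence f(n) ∈ Θ(n^(5/2)).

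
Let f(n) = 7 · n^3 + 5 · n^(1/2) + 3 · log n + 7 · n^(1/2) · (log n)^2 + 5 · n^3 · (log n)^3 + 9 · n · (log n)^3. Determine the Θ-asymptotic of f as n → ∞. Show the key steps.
f(n) ∈ Θ(n^3 · (log n)^3)

Compare the terms by growth order. For large n, n^a · (log n)^b dominates n^a' · (log n)^b' iff a > a', or (a = a' and b > b'). Ranking the 6 terms shows the dominant one is 5 · n^3 · (log n)^3. Hence f(n) ∈ Θ(n^3 · (log n)^3).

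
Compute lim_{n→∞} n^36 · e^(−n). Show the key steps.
lim = 0

Exponentials with base > 1 dominate every fixed polynomial: for any fixed c, n^c / e^n → 0 as n → ∞ (e.g. by the ratio test, or since e^n grows faster than any power of n). Hence n^36 · e^(−n) = n^36 / e^n → 0.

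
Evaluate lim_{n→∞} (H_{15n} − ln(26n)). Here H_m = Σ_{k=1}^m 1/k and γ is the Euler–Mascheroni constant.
lim = ln(15/26) + γ

By Euler-Maclaurin, H_m = ln m + γ + O(1/m). So
  H_{15n} − ln(26n) = ln(15n) + γ − ln(26n) + O(1/n)
                       = ln(15/26) + γ + O(1/n).
Hence the limit is ln(15/26) + γ.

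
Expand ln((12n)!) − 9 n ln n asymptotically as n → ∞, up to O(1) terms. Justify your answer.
ln((12n)!) − 9 n ln n = 3 n ln n + 12(ln 12 − 1) n + (1/2) ln(2π·12n) + O(1/n)

Stirling: ln((12n)!) = 12n ln(12n) − 12n + (1/2) ln(2π·12n) + O(1/n).
Expand 12n ln(12n) = 12n (ln n + ln 12) = 12n ln n + 12n ln 12.
Subtract 9n ln n: leading term is (12 − 9) n ln n = 3 n ln n. The next term is 12n ln 12 − 12n = 12(ln 12 − 1) n. Then the (1/2) ln(2π·12n) correction.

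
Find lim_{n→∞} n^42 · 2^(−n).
lim = 0

Exponentials with base > 1 dominate every fixed polynomial: for any fixed c, n^c / 2^n → 0 as n → ∞ (e.g. by the ratio test, or by writing 2^n = e^(n ln 2) and noting e^(n ln 2) / n^c → ∞). Hence n^42 · 2^(−n) = n^42 / 2^n → 0.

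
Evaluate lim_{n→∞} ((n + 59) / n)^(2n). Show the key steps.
lim = e^118

Rewrite as (1 + 59/n)^(2n). By the standard limit (1 + x/n)^n → e^x, we have (1 + 59/n)^n → e^59, and raising to the 2nd power gives e^118.
More precisely, ln[(1 + 59/n)^(2n)] = 2n · ln(1 + 59/n) = 2n · (59/n + O(1/n^2)) = 118 + O(1/n) → 118.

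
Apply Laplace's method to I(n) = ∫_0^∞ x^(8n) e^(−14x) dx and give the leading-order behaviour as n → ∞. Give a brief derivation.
I(n) ~ (sqrt(2π·8n) / 14) · (8n/(14e))^(8n)

Write the integrand as exp(8n ln x − 14x) and set f(x) = 8n ln x − 14x. Then f'(x) = 8n/x − 14 = 0 at x* = 8n/14, and f''(x*) = −8n/x*^2 = −14^2/(8n). Laplace's method (interior maximum) gives
  I(n) ~ e^(f(x*)) · sqrt(2π / |f''(x*)|)
        = exp(8n ln(8n/14) − 8n) · sqrt(2π · 8n / 14^2)
        = (8n/14)^(8n) e^(−8n) · sqrt(2π·8n) / 14
        = (sqrt(2π·8n) / 14) · (8n/(14e))^(8n).
This matches Γ(8n+1)/14^(8n+1) with Stirling applied to Γ.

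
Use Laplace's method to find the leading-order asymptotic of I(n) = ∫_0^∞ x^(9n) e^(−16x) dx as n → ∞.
I(n) ~ (sqrt(2π·9n) / 16) · (9n/(16e))^(9n)

Write the integrand as exp(9n ln x − 16x) and set f(x) = 9n ln x − 16x. Then f'(x) = 9n/x − 16 = 0 at x* = 9n/16, and f''(x*) = −9n/x*^2 = −16^2/(9n). Laplace's method (interior maximum) gives
  I(n) ~ e^(f(x*)) · sqrt(2π / |f''(x*)|)
        = exp(9n ln(9n/16) − 9n) · sqrt(2π · 9n / 16^2)
        = (9n/16)^(9n) e^(−9n) · sqrt(2π·9n) / 16
        = (sqrt(2π·9n) / 16) · (9n/(16e))^(9n).
This matches Γ(9n+1)/16^(9n+1) with Stirling applied to Γ.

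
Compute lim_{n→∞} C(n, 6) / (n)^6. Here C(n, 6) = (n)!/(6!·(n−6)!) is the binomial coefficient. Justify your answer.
lim = 1/6! = 1/720

With N = n → ∞: C(N, 6) / N^6 = [N(N−1)…(N−5)] / (6! · N^6) = (1/6!) · 1 · (1 − 1/n) · … · (1 − 5/n). Each factor → 1 as N → ∞, so the limit is 1/6! = 1/720.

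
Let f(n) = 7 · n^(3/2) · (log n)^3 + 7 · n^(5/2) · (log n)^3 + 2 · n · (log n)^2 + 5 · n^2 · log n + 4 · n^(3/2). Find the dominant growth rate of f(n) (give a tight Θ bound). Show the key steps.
f(n) ∈ Θ(n^(5/2) · (log n)^3)

Compare the terms by growth order. For large n, n^a · (log n)^b dominates n^a' · (log n)^b' iff a > a', or (a = a' and b > b'). Ranking the 5 terms shows the dominant one is 7 · n^(5/2) · (log n)^3. Hence f(n) ∈ Θ(n^(5/2) · (log n)^3).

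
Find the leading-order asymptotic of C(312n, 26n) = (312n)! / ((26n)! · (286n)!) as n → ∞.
C(312n, 26n) ~ (8916100448256/285311670611)^(26n) · sqrt(6/(11π·26n))

Write N = 26n. Apply Stirling to each factorial:
  (12N)! ~ sqrt(2π·12N) · (12N/e)^(12N),
  N! ~ sqrt(2π N) · (N/e)^N,
  (11N)! ~ sqrt(2π·11N) · (11N/e)^(11N).
The exponential factors combine to (12N)^(12N) / (N^N · (11N)^(11N)) = 12^(12N)/11^(11N) = (12^12/11^11)^N = (8916100448256/285311670611)^N.
The square-root prefactors combine to sqrt(2π·12N) / (sqrt(2π N)·sqrt(2π·11N)) = sqrt(12 / (2π·11·N)) = sqrt(6/(11π·26n)).
Substituting N = 26n: C(312n, 26n) ~ (8916100448256/285311670611)^(26n) · sqrt(6/(11π·26n)).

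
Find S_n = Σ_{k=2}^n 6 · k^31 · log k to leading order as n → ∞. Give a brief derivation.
S_n ~ 3 · n^32 log n / 16 − 3 · n^32 / 512

By integral comparison, S_n = ∫_1^n 6 · x^31 · log x dx + O(n^31 · log n). For the integral, ∫ x^31 log x dx = n^32 log n / 32 − n^32/1024 (integration by parts). Hence S_n ~ 3 · n^32 log n / 16 − 3 · n^32 / 512.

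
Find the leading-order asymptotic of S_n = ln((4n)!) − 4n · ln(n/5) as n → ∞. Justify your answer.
S_n ~ 4n · (ln 20 − 1) + O(ln n)

Stirling: ln((4n)!) = 4n ln(4n) − 4n + O(ln n).
  S_n = 4n ln(4n) − 4n − 4n ln(n/5) + O(ln n)
      = 4n ln(4n) − 4n ln n + 4n ln 5 − 4n + O(ln n)
      = 4n ln 4 + 4n ln 5 − 4n + O(ln n)
      = 4n (ln 20 − 1) + O(ln n).
Numerically ln(20) − 1 ≈ 1.9957.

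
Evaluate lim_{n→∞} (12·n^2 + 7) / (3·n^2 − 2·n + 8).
lim = 12/3 = 4

For large n the leading n^2 terms dominate both numerator and denominator. Dividing top and bottom by n^2, every other term tends to 0, leaving 12/3 = 4.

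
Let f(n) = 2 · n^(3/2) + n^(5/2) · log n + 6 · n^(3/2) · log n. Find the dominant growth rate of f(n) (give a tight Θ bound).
f(n) ∈ Θ(n^(5/2) · log n)

Compare the terms by growth order. For large n, n^a · (log n)^b dominates n^a' · (log n)^b' iff a > a', or (a = a' and b > b'). Ranking the 3 terms shows the dominant one is n^(5/2) · log n. Hence f(n) ∈ Θ(n^(5/2) · log n).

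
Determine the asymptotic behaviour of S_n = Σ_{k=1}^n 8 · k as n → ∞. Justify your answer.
S_n ~ 4 · n^2

By integral comparison (Euler-Maclaurin), Σ_{k=1}^n 8 · k = 8 · ∫_0^n x^1 dx + O(n) = 8 · n^2/2 = 4 · n^2 + O(n). (Equivalently, Faulhaber's formula gives the same leading term.)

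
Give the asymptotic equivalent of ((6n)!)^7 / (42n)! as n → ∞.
((6n)!)^7/(42n)! ~ ((2π·6n)^(6/2) / sqrt(7)) · 7^(−7·6n)  →  0

Write N = 6n. Stirling: N! ~ sqrt(2π N)(N/e)^N and (7N)! ~ sqrt(2π·7N)·(7N/e)^(7N).
  (N!)^7/(7N)! ~ (2π N)^(7/2) (N/e)^(7N) / [sqrt(2π·7N) (7N/e)^(7N)]
     = (2π N)^(7/2) / sqrt(2π·7N) · (N/(7N))^(7N)
     = (2π N)^((7−1)/2) / sqrt(7) · 7^(−7N).
Since 7^7 > 1, the factor 7^(−7N) decays exponentially, so the ratio → 0. Substituting N = 6n gives the stated form.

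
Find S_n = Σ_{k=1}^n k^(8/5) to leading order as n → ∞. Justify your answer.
S_n ~ (5/13) · n^(13/5)

Integral comparison: Σ_{k=1}^n k^(8/5) = ∫_0^n x^(8/5) dx + O(n^(8/5)). The integral is n^(1 + 8/5) / (1 + 8/5) = n^((8+5)/5) / ((8+5)/5) = (5/13) · n^(13/5).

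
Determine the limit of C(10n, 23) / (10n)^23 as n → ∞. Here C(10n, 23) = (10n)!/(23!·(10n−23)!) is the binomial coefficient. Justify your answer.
lim = 1/23! = 1/25852016738884976640000

With N = 10n → ∞: C(N, 23) / N^23 = [N(N−1)…(N−22)] / (23! · N^23) = (1/23!) · 1 · (1 − 1/(10n)) · … · (1 − 22/(10n)). Each factor → 1 as N → ∞, so the limit is 1/23! = 1/25852016738884976640000.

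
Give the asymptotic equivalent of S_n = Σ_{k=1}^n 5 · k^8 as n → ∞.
S_n ~ 5 · n^9 / 9

By integral comparison (Euler-Maclaurin), Σ_{k=1}^n 5 · k^8 = 5 · ∫_0^n x^8 dx + O(n^8) = 5 · n^9/9 + O(n^8). (Equivalently, Faulhaber's formula gives the same leading term.)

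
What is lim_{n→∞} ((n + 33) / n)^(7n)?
lim = e^231

Rewrite as (1 + 33/n)^(7n). By the standard limit (1 + x/n)^n → e^x, we have (1 + 33/n)^n → e^33, and raising to the 7th power gives e^231.
More precisely, ln[(1 + 33/n)^(7n)] = 7n · ln(1 + 33/n) = 7n · (33/n + O(1/n^2)) = 231 + O(1/n) → 231.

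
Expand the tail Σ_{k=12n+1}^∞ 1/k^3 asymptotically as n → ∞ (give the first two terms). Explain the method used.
Σ_{k>12n} 1/k^3 = 1/(2 · (12n)^2) − 1/(2 · (12n)^3) + O(1/(12n)^4)

Compare to the integral: ∫_{12n}^∞ x^(−3) dx = [−x^(−2)/2]_{12n}^∞ = 1/((3−1)·(12n)^2). The Euler-Maclaurin correction adds −f(12n)/2 = −1/(2·(12n)^3). Euler-Maclaurin then gives
  Σ_{k>12n} 1/k^3 = ∫_{12n}^∞ dx/x^3 − 1/(2·(12n)^3) + O(1/(12n)^4).
(Equivalently this is ζ(3) − Σ_{k≤12n} 1/k^3.)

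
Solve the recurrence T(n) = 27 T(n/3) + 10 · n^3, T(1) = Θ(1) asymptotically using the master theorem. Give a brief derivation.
T(n) = Θ(n^3 log n)

log_3 27 = 3, and f(n) = 10 · n^3 = Θ(n^(log_3 27)). This is Case 2 of the master theorem: T(n) = Θ(f(n) · log n) = Θ(n^3 log n).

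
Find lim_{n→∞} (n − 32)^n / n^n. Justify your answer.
lim = e^(−32)

Rewrite as (1 − 32/n)^(n). By the standard limit (1 + x/n)^n → e^x, we have (1 − 32/n)^n → e^(−32), and raising to the 1st power gives e^(−32).
More precisely, ln[(1 − 32/n)^(n)] = n · ln(1 − 32/n) = n · (-32/n + O(1/n^2)) = -32 + O(1/n) → -32.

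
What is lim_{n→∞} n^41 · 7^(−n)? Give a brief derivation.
lim = 0

Exponentials with base > 1 dominate every fixed polynomial: for any fixed c, n^c / 7^n → 0 as n → ∞ (e.g. by the ratio test, or by writing 7^n = e^(n ln 7) and noting e^(n ln 7) / n^c → ∞). Hence n^41 · 7^(−n) = n^41 / 7^n → 0.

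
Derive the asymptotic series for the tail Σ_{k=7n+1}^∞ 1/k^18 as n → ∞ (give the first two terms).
Σ_{k>7n} 1/k^18 = 1/(17 · (7n)^17) − 1/(2 · (7n)^18) + O(1/(7n)^19)

Compare to the integral: ∫_{7n}^∞ x^(−18) dx = [−x^(−17)/17]_{7n}^∞ = 1/((18−1)·(7n)^17). The Euler-Maclaurin correction adds −f(7n)/2 = −1/(2·(7n)^18). Euler-Maclaurin then gives
  Σ_{k>7n} 1/k^18 = ∫_{7n}^∞ dx/x^18 − 1/(2·(7n)^18) + O(1/(7n)^19).
(Equivalently this is ζ(18) − Σ_{k≤7n} 1/k^18.)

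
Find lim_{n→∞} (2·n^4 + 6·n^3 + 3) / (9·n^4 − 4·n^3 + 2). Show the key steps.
lim = 2/9

For large n the leading n^4 terms dominate both numerator and denominator. Dividing top and bottom by n^4, every other term tends to 0, leaving 2/9.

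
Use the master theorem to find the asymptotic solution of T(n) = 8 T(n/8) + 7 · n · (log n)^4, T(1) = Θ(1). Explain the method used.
T(n) = Θ(n · (log n)^5)

Here log_8 8 = 1 and f(n) = 7 · n · (log n)^4 = Θ(n^(log_8 8) · (log n)^4). This is the extended Case 2 of the master theorem (f matches the critical exponent up to log factors), giving T(n) = Θ(n^(log_8 8) · (log n)^(4+1)) = Θ(n · (log n)^5).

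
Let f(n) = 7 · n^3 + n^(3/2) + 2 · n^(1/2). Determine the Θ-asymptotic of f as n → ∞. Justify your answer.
f(n) ∈ Θ(n^3)

Compare the terms by growth order. For large n, n^a · (log n)^b dominates n^a' · (log n)^b' iff a > a', or (a = a' and b > b'). Ranking the 3 terms shows the dominant one is 7 · n^3. Hence f(n) ∈ Θ(n^3).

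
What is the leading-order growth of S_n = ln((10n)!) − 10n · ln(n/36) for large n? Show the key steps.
S_n ~ 10n · (ln 360 − 1) + O(ln n)

Stirling: ln((10n)!) = 10n ln(10n) − 10n + O(ln n).
  S_n = 10n ln(10n) − 10n − 10n ln(n/36) + O(ln n)
      = 10n ln(10n) − 10n ln n + 10n ln 36 − 10n + O(ln n)
      = 10n ln 10 + 10n ln 36 − 10n + O(ln n)
      = 10n (ln 360 − 1) + O(ln n).
Numerically ln(360) − 1 ≈ 4.8861.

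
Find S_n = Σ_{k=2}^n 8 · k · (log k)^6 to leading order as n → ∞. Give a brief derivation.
S_n ~ 4 · n^2 · (log n)^6

By integral comparison, S_n = ∫_1^n 8 · x · (log x)^6 dx + O(n · (log n)^6). For the integral, the leading term of ∫_1^n x^1 (log x)^6 dx is n^2/2 · (log n)^6 (by repeated integration by parts; each step lowers the log-exponent and produces a relatively O(1/log n) correction). Hence S_n ~ 4 · n^2 · (log n)^6.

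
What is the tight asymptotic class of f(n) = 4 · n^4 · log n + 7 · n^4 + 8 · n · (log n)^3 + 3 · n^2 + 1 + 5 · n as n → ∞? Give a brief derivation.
f(n) ∈ Θ(n^4 · log n)

Compare the terms by growth order. For large n, n^a · (log n)^b dominates n^a' · (log n)^b' iff a > a', or (a = a' and b > b'). Ranking the 6 terms shows the dominant one is 4 · n^4 · log n. Hence f(n) ∈ Θ(n^4 · log n).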